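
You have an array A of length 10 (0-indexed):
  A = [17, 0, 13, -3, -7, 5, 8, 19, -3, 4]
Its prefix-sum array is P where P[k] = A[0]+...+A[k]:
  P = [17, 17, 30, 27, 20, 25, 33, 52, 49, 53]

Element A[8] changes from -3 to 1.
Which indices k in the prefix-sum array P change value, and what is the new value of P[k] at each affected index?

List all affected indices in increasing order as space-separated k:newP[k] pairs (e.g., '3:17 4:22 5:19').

Answer: 8:53 9:57

Derivation:
P[k] = A[0] + ... + A[k]
P[k] includes A[8] iff k >= 8
Affected indices: 8, 9, ..., 9; delta = 4
  P[8]: 49 + 4 = 53
  P[9]: 53 + 4 = 57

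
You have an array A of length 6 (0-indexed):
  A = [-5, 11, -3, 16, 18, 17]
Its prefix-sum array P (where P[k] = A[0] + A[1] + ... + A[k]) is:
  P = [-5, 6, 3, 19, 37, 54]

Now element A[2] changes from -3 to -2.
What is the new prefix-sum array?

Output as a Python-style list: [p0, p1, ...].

Change: A[2] -3 -> -2, delta = 1
P[k] for k < 2: unchanged (A[2] not included)
P[k] for k >= 2: shift by delta = 1
  P[0] = -5 + 0 = -5
  P[1] = 6 + 0 = 6
  P[2] = 3 + 1 = 4
  P[3] = 19 + 1 = 20
  P[4] = 37 + 1 = 38
  P[5] = 54 + 1 = 55

Answer: [-5, 6, 4, 20, 38, 55]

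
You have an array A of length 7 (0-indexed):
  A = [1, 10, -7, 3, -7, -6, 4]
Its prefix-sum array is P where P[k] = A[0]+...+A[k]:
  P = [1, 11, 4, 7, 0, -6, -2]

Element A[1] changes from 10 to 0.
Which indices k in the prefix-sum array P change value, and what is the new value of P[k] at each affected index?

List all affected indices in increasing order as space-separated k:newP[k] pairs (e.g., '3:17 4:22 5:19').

P[k] = A[0] + ... + A[k]
P[k] includes A[1] iff k >= 1
Affected indices: 1, 2, ..., 6; delta = -10
  P[1]: 11 + -10 = 1
  P[2]: 4 + -10 = -6
  P[3]: 7 + -10 = -3
  P[4]: 0 + -10 = -10
  P[5]: -6 + -10 = -16
  P[6]: -2 + -10 = -12

Answer: 1:1 2:-6 3:-3 4:-10 5:-16 6:-12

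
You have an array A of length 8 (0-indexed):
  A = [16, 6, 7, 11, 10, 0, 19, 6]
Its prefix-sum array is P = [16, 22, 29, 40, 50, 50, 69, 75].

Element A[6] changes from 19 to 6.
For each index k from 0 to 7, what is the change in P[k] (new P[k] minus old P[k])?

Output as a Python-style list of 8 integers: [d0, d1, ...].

Element change: A[6] 19 -> 6, delta = -13
For k < 6: P[k] unchanged, delta_P[k] = 0
For k >= 6: P[k] shifts by exactly -13
Delta array: [0, 0, 0, 0, 0, 0, -13, -13]

Answer: [0, 0, 0, 0, 0, 0, -13, -13]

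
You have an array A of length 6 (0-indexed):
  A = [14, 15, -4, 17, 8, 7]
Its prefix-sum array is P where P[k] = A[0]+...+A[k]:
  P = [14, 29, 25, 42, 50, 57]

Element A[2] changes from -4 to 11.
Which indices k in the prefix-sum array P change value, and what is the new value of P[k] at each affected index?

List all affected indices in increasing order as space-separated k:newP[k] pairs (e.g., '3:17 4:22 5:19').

P[k] = A[0] + ... + A[k]
P[k] includes A[2] iff k >= 2
Affected indices: 2, 3, ..., 5; delta = 15
  P[2]: 25 + 15 = 40
  P[3]: 42 + 15 = 57
  P[4]: 50 + 15 = 65
  P[5]: 57 + 15 = 72

Answer: 2:40 3:57 4:65 5:72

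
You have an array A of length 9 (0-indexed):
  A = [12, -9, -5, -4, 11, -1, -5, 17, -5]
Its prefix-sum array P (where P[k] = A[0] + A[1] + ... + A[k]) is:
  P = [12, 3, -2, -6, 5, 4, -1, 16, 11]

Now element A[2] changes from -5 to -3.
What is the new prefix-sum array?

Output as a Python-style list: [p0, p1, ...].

Change: A[2] -5 -> -3, delta = 2
P[k] for k < 2: unchanged (A[2] not included)
P[k] for k >= 2: shift by delta = 2
  P[0] = 12 + 0 = 12
  P[1] = 3 + 0 = 3
  P[2] = -2 + 2 = 0
  P[3] = -6 + 2 = -4
  P[4] = 5 + 2 = 7
  P[5] = 4 + 2 = 6
  P[6] = -1 + 2 = 1
  P[7] = 16 + 2 = 18
  P[8] = 11 + 2 = 13

Answer: [12, 3, 0, -4, 7, 6, 1, 18, 13]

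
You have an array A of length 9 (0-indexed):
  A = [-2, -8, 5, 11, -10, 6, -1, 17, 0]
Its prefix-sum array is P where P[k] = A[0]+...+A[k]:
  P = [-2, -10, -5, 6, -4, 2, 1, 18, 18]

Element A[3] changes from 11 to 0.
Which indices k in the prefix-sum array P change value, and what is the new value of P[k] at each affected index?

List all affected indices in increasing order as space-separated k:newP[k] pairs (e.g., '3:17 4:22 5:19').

P[k] = A[0] + ... + A[k]
P[k] includes A[3] iff k >= 3
Affected indices: 3, 4, ..., 8; delta = -11
  P[3]: 6 + -11 = -5
  P[4]: -4 + -11 = -15
  P[5]: 2 + -11 = -9
  P[6]: 1 + -11 = -10
  P[7]: 18 + -11 = 7
  P[8]: 18 + -11 = 7

Answer: 3:-5 4:-15 5:-9 6:-10 7:7 8:7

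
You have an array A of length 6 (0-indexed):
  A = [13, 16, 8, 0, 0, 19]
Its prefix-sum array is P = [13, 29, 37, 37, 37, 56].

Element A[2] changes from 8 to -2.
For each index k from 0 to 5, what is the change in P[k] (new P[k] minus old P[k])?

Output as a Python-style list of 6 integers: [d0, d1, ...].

Answer: [0, 0, -10, -10, -10, -10]

Derivation:
Element change: A[2] 8 -> -2, delta = -10
For k < 2: P[k] unchanged, delta_P[k] = 0
For k >= 2: P[k] shifts by exactly -10
Delta array: [0, 0, -10, -10, -10, -10]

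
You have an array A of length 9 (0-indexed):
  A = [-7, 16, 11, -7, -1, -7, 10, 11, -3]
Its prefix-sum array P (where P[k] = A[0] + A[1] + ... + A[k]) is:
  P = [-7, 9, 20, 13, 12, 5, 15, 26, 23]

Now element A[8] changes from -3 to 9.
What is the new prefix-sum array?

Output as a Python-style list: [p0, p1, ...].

Answer: [-7, 9, 20, 13, 12, 5, 15, 26, 35]

Derivation:
Change: A[8] -3 -> 9, delta = 12
P[k] for k < 8: unchanged (A[8] not included)
P[k] for k >= 8: shift by delta = 12
  P[0] = -7 + 0 = -7
  P[1] = 9 + 0 = 9
  P[2] = 20 + 0 = 20
  P[3] = 13 + 0 = 13
  P[4] = 12 + 0 = 12
  P[5] = 5 + 0 = 5
  P[6] = 15 + 0 = 15
  P[7] = 26 + 0 = 26
  P[8] = 23 + 12 = 35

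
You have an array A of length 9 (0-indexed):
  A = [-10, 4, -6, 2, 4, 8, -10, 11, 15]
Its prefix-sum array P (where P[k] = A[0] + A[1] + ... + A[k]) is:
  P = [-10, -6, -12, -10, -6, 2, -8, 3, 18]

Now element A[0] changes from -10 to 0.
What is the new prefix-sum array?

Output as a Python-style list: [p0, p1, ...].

Answer: [0, 4, -2, 0, 4, 12, 2, 13, 28]

Derivation:
Change: A[0] -10 -> 0, delta = 10
P[k] for k < 0: unchanged (A[0] not included)
P[k] for k >= 0: shift by delta = 10
  P[0] = -10 + 10 = 0
  P[1] = -6 + 10 = 4
  P[2] = -12 + 10 = -2
  P[3] = -10 + 10 = 0
  P[4] = -6 + 10 = 4
  P[5] = 2 + 10 = 12
  P[6] = -8 + 10 = 2
  P[7] = 3 + 10 = 13
  P[8] = 18 + 10 = 28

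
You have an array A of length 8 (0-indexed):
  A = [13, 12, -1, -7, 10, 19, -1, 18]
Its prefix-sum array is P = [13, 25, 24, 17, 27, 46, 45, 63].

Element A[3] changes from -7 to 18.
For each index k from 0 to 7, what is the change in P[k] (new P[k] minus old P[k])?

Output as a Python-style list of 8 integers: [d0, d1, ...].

Element change: A[3] -7 -> 18, delta = 25
For k < 3: P[k] unchanged, delta_P[k] = 0
For k >= 3: P[k] shifts by exactly 25
Delta array: [0, 0, 0, 25, 25, 25, 25, 25]

Answer: [0, 0, 0, 25, 25, 25, 25, 25]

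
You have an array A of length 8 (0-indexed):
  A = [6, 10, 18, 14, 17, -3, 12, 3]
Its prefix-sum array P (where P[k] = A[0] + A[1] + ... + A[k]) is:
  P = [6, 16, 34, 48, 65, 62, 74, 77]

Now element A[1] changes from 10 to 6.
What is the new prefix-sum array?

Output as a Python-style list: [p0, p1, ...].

Change: A[1] 10 -> 6, delta = -4
P[k] for k < 1: unchanged (A[1] not included)
P[k] for k >= 1: shift by delta = -4
  P[0] = 6 + 0 = 6
  P[1] = 16 + -4 = 12
  P[2] = 34 + -4 = 30
  P[3] = 48 + -4 = 44
  P[4] = 65 + -4 = 61
  P[5] = 62 + -4 = 58
  P[6] = 74 + -4 = 70
  P[7] = 77 + -4 = 73

Answer: [6, 12, 30, 44, 61, 58, 70, 73]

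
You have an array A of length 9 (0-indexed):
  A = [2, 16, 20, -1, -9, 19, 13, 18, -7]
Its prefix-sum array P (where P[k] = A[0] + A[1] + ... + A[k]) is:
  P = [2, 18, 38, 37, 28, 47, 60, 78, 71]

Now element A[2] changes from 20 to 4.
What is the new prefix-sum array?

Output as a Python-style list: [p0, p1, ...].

Change: A[2] 20 -> 4, delta = -16
P[k] for k < 2: unchanged (A[2] not included)
P[k] for k >= 2: shift by delta = -16
  P[0] = 2 + 0 = 2
  P[1] = 18 + 0 = 18
  P[2] = 38 + -16 = 22
  P[3] = 37 + -16 = 21
  P[4] = 28 + -16 = 12
  P[5] = 47 + -16 = 31
  P[6] = 60 + -16 = 44
  P[7] = 78 + -16 = 62
  P[8] = 71 + -16 = 55

Answer: [2, 18, 22, 21, 12, 31, 44, 62, 55]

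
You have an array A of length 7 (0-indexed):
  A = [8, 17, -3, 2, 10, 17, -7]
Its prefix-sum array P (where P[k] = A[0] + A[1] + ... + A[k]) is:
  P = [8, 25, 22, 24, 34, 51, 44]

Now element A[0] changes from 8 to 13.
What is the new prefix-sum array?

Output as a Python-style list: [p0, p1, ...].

Answer: [13, 30, 27, 29, 39, 56, 49]

Derivation:
Change: A[0] 8 -> 13, delta = 5
P[k] for k < 0: unchanged (A[0] not included)
P[k] for k >= 0: shift by delta = 5
  P[0] = 8 + 5 = 13
  P[1] = 25 + 5 = 30
  P[2] = 22 + 5 = 27
  P[3] = 24 + 5 = 29
  P[4] = 34 + 5 = 39
  P[5] = 51 + 5 = 56
  P[6] = 44 + 5 = 49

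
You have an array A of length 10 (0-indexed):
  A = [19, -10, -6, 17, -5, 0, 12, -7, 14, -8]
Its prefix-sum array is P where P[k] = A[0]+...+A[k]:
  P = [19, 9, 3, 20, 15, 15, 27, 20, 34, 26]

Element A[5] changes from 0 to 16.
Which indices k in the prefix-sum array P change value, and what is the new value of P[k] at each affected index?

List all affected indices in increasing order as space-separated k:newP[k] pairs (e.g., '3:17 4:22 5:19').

Answer: 5:31 6:43 7:36 8:50 9:42

Derivation:
P[k] = A[0] + ... + A[k]
P[k] includes A[5] iff k >= 5
Affected indices: 5, 6, ..., 9; delta = 16
  P[5]: 15 + 16 = 31
  P[6]: 27 + 16 = 43
  P[7]: 20 + 16 = 36
  P[8]: 34 + 16 = 50
  P[9]: 26 + 16 = 42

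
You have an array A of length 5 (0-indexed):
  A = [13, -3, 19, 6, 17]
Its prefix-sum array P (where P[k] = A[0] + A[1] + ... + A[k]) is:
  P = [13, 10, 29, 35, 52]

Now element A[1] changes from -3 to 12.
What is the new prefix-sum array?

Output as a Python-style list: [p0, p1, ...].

Change: A[1] -3 -> 12, delta = 15
P[k] for k < 1: unchanged (A[1] not included)
P[k] for k >= 1: shift by delta = 15
  P[0] = 13 + 0 = 13
  P[1] = 10 + 15 = 25
  P[2] = 29 + 15 = 44
  P[3] = 35 + 15 = 50
  P[4] = 52 + 15 = 67

Answer: [13, 25, 44, 50, 67]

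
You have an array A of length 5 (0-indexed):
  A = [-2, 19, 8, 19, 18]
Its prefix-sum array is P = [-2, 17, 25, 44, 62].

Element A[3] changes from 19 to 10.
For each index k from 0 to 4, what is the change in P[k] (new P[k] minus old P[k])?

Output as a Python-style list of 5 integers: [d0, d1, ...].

Element change: A[3] 19 -> 10, delta = -9
For k < 3: P[k] unchanged, delta_P[k] = 0
For k >= 3: P[k] shifts by exactly -9
Delta array: [0, 0, 0, -9, -9]

Answer: [0, 0, 0, -9, -9]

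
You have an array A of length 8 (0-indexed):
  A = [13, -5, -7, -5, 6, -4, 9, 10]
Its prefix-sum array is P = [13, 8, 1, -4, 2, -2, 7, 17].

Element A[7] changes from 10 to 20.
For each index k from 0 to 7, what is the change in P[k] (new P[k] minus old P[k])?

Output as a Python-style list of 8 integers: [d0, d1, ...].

Element change: A[7] 10 -> 20, delta = 10
For k < 7: P[k] unchanged, delta_P[k] = 0
For k >= 7: P[k] shifts by exactly 10
Delta array: [0, 0, 0, 0, 0, 0, 0, 10]

Answer: [0, 0, 0, 0, 0, 0, 0, 10]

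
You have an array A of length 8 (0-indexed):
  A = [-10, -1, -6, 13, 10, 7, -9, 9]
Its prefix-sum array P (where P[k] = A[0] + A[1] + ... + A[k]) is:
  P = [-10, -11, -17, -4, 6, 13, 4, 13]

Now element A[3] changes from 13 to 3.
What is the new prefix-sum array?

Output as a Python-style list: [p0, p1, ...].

Answer: [-10, -11, -17, -14, -4, 3, -6, 3]

Derivation:
Change: A[3] 13 -> 3, delta = -10
P[k] for k < 3: unchanged (A[3] not included)
P[k] for k >= 3: shift by delta = -10
  P[0] = -10 + 0 = -10
  P[1] = -11 + 0 = -11
  P[2] = -17 + 0 = -17
  P[3] = -4 + -10 = -14
  P[4] = 6 + -10 = -4
  P[5] = 13 + -10 = 3
  P[6] = 4 + -10 = -6
  P[7] = 13 + -10 = 3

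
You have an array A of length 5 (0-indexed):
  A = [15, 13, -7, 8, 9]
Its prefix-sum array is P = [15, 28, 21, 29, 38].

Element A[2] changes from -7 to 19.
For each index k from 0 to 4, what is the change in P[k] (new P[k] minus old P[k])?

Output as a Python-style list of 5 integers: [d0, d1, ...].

Element change: A[2] -7 -> 19, delta = 26
For k < 2: P[k] unchanged, delta_P[k] = 0
For k >= 2: P[k] shifts by exactly 26
Delta array: [0, 0, 26, 26, 26]

Answer: [0, 0, 26, 26, 26]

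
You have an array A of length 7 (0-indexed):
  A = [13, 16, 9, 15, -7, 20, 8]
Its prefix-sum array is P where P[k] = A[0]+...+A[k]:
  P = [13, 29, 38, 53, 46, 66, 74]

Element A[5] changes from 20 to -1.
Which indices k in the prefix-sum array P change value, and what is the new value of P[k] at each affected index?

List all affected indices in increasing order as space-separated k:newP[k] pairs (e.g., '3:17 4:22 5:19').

P[k] = A[0] + ... + A[k]
P[k] includes A[5] iff k >= 5
Affected indices: 5, 6, ..., 6; delta = -21
  P[5]: 66 + -21 = 45
  P[6]: 74 + -21 = 53

Answer: 5:45 6:53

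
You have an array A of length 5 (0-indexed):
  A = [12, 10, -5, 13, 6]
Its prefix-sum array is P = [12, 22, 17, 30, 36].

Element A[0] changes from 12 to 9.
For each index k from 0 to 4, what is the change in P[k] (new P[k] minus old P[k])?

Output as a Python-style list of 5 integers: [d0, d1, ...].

Answer: [-3, -3, -3, -3, -3]

Derivation:
Element change: A[0] 12 -> 9, delta = -3
For k < 0: P[k] unchanged, delta_P[k] = 0
For k >= 0: P[k] shifts by exactly -3
Delta array: [-3, -3, -3, -3, -3]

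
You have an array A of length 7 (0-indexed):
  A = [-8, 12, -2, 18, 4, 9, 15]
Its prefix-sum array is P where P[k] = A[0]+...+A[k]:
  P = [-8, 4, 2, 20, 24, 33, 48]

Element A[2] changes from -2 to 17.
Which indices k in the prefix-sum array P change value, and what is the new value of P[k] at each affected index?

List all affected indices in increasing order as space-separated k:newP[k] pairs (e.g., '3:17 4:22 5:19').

Answer: 2:21 3:39 4:43 5:52 6:67

Derivation:
P[k] = A[0] + ... + A[k]
P[k] includes A[2] iff k >= 2
Affected indices: 2, 3, ..., 6; delta = 19
  P[2]: 2 + 19 = 21
  P[3]: 20 + 19 = 39
  P[4]: 24 + 19 = 43
  P[5]: 33 + 19 = 52
  P[6]: 48 + 19 = 67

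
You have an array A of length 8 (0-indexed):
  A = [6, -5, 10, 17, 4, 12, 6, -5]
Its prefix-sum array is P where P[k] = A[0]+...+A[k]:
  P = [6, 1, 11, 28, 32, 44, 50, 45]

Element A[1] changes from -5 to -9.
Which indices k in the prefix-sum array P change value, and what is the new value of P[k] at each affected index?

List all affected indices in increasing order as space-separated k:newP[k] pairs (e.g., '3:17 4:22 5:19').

Answer: 1:-3 2:7 3:24 4:28 5:40 6:46 7:41

Derivation:
P[k] = A[0] + ... + A[k]
P[k] includes A[1] iff k >= 1
Affected indices: 1, 2, ..., 7; delta = -4
  P[1]: 1 + -4 = -3
  P[2]: 11 + -4 = 7
  P[3]: 28 + -4 = 24
  P[4]: 32 + -4 = 28
  P[5]: 44 + -4 = 40
  P[6]: 50 + -4 = 46
  P[7]: 45 + -4 = 41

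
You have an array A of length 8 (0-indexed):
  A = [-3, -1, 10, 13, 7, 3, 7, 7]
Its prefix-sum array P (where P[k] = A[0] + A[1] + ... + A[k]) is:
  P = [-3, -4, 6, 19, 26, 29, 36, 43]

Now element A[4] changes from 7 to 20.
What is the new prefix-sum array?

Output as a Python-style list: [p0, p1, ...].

Change: A[4] 7 -> 20, delta = 13
P[k] for k < 4: unchanged (A[4] not included)
P[k] for k >= 4: shift by delta = 13
  P[0] = -3 + 0 = -3
  P[1] = -4 + 0 = -4
  P[2] = 6 + 0 = 6
  P[3] = 19 + 0 = 19
  P[4] = 26 + 13 = 39
  P[5] = 29 + 13 = 42
  P[6] = 36 + 13 = 49
  P[7] = 43 + 13 = 56

Answer: [-3, -4, 6, 19, 39, 42, 49, 56]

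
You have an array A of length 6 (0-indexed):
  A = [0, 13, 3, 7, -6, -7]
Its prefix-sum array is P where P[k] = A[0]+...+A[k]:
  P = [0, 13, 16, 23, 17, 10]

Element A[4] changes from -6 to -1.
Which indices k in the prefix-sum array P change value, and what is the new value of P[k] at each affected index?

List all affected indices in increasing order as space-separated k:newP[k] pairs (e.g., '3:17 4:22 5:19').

Answer: 4:22 5:15

Derivation:
P[k] = A[0] + ... + A[k]
P[k] includes A[4] iff k >= 4
Affected indices: 4, 5, ..., 5; delta = 5
  P[4]: 17 + 5 = 22
  P[5]: 10 + 5 = 15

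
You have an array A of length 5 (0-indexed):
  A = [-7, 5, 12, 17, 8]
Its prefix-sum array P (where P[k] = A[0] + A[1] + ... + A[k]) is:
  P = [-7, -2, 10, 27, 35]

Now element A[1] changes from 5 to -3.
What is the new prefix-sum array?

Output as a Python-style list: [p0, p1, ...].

Answer: [-7, -10, 2, 19, 27]

Derivation:
Change: A[1] 5 -> -3, delta = -8
P[k] for k < 1: unchanged (A[1] not included)
P[k] for k >= 1: shift by delta = -8
  P[0] = -7 + 0 = -7
  P[1] = -2 + -8 = -10
  P[2] = 10 + -8 = 2
  P[3] = 27 + -8 = 19
  P[4] = 35 + -8 = 27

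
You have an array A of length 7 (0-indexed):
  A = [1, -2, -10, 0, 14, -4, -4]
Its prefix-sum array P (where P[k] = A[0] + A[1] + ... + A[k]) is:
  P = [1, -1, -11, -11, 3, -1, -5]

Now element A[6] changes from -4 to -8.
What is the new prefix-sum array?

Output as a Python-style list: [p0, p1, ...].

Answer: [1, -1, -11, -11, 3, -1, -9]

Derivation:
Change: A[6] -4 -> -8, delta = -4
P[k] for k < 6: unchanged (A[6] not included)
P[k] for k >= 6: shift by delta = -4
  P[0] = 1 + 0 = 1
  P[1] = -1 + 0 = -1
  P[2] = -11 + 0 = -11
  P[3] = -11 + 0 = -11
  P[4] = 3 + 0 = 3
  P[5] = -1 + 0 = -1
  P[6] = -5 + -4 = -9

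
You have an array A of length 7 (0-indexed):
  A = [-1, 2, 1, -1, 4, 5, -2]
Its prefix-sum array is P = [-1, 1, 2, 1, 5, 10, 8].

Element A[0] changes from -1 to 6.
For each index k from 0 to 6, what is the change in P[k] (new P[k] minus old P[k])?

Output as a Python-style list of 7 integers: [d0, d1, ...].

Answer: [7, 7, 7, 7, 7, 7, 7]

Derivation:
Element change: A[0] -1 -> 6, delta = 7
For k < 0: P[k] unchanged, delta_P[k] = 0
For k >= 0: P[k] shifts by exactly 7
Delta array: [7, 7, 7, 7, 7, 7, 7]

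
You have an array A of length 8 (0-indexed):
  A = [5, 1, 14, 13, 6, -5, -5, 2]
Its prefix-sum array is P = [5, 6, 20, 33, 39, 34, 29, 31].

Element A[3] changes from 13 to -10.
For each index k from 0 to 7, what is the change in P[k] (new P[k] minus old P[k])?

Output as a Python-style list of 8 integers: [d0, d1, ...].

Element change: A[3] 13 -> -10, delta = -23
For k < 3: P[k] unchanged, delta_P[k] = 0
For k >= 3: P[k] shifts by exactly -23
Delta array: [0, 0, 0, -23, -23, -23, -23, -23]

Answer: [0, 0, 0, -23, -23, -23, -23, -23]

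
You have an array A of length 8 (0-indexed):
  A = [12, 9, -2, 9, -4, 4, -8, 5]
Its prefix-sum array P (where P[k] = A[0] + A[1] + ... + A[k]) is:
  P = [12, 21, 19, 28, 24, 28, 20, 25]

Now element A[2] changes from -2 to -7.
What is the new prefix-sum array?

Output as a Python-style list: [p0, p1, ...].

Change: A[2] -2 -> -7, delta = -5
P[k] for k < 2: unchanged (A[2] not included)
P[k] for k >= 2: shift by delta = -5
  P[0] = 12 + 0 = 12
  P[1] = 21 + 0 = 21
  P[2] = 19 + -5 = 14
  P[3] = 28 + -5 = 23
  P[4] = 24 + -5 = 19
  P[5] = 28 + -5 = 23
  P[6] = 20 + -5 = 15
  P[7] = 25 + -5 = 20

Answer: [12, 21, 14, 23, 19, 23, 15, 20]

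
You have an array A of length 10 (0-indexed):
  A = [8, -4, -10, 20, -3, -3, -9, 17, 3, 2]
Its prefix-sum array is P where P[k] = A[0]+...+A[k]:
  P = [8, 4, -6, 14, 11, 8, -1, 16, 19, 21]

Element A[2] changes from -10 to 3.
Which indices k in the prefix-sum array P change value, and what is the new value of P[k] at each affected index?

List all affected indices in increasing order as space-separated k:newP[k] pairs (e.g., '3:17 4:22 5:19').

Answer: 2:7 3:27 4:24 5:21 6:12 7:29 8:32 9:34

Derivation:
P[k] = A[0] + ... + A[k]
P[k] includes A[2] iff k >= 2
Affected indices: 2, 3, ..., 9; delta = 13
  P[2]: -6 + 13 = 7
  P[3]: 14 + 13 = 27
  P[4]: 11 + 13 = 24
  P[5]: 8 + 13 = 21
  P[6]: -1 + 13 = 12
  P[7]: 16 + 13 = 29
  P[8]: 19 + 13 = 32
  P[9]: 21 + 13 = 34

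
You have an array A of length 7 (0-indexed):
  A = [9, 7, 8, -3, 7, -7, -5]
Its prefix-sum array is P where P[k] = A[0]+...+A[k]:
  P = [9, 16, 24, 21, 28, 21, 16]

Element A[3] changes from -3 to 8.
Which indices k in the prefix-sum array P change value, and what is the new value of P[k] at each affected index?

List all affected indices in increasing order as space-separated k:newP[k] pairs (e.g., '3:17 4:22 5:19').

Answer: 3:32 4:39 5:32 6:27

Derivation:
P[k] = A[0] + ... + A[k]
P[k] includes A[3] iff k >= 3
Affected indices: 3, 4, ..., 6; delta = 11
  P[3]: 21 + 11 = 32
  P[4]: 28 + 11 = 39
  P[5]: 21 + 11 = 32
  P[6]: 16 + 11 = 27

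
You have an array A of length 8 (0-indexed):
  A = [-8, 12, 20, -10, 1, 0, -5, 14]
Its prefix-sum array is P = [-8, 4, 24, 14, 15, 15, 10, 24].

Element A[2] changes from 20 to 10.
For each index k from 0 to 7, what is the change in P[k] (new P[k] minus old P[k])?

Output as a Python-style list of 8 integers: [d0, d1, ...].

Answer: [0, 0, -10, -10, -10, -10, -10, -10]

Derivation:
Element change: A[2] 20 -> 10, delta = -10
For k < 2: P[k] unchanged, delta_P[k] = 0
For k >= 2: P[k] shifts by exactly -10
Delta array: [0, 0, -10, -10, -10, -10, -10, -10]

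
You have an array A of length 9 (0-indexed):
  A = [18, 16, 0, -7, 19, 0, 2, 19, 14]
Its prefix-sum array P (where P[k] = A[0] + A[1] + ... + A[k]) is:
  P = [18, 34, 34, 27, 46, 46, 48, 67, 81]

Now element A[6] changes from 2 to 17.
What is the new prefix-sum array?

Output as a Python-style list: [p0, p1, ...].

Change: A[6] 2 -> 17, delta = 15
P[k] for k < 6: unchanged (A[6] not included)
P[k] for k >= 6: shift by delta = 15
  P[0] = 18 + 0 = 18
  P[1] = 34 + 0 = 34
  P[2] = 34 + 0 = 34
  P[3] = 27 + 0 = 27
  P[4] = 46 + 0 = 46
  P[5] = 46 + 0 = 46
  P[6] = 48 + 15 = 63
  P[7] = 67 + 15 = 82
  P[8] = 81 + 15 = 96

Answer: [18, 34, 34, 27, 46, 46, 63, 82, 96]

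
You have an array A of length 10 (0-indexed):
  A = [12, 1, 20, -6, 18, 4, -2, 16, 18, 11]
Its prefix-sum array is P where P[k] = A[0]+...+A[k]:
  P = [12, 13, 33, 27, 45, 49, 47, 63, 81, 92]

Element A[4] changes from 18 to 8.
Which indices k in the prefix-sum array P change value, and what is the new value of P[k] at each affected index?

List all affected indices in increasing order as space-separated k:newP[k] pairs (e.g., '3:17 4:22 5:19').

P[k] = A[0] + ... + A[k]
P[k] includes A[4] iff k >= 4
Affected indices: 4, 5, ..., 9; delta = -10
  P[4]: 45 + -10 = 35
  P[5]: 49 + -10 = 39
  P[6]: 47 + -10 = 37
  P[7]: 63 + -10 = 53
  P[8]: 81 + -10 = 71
  P[9]: 92 + -10 = 82

Answer: 4:35 5:39 6:37 7:53 8:71 9:82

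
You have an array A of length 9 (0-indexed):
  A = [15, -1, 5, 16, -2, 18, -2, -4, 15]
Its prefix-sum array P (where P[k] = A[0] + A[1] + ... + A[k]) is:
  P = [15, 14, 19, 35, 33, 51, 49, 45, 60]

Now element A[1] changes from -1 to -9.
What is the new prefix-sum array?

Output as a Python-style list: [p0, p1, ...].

Answer: [15, 6, 11, 27, 25, 43, 41, 37, 52]

Derivation:
Change: A[1] -1 -> -9, delta = -8
P[k] for k < 1: unchanged (A[1] not included)
P[k] for k >= 1: shift by delta = -8
  P[0] = 15 + 0 = 15
  P[1] = 14 + -8 = 6
  P[2] = 19 + -8 = 11
  P[3] = 35 + -8 = 27
  P[4] = 33 + -8 = 25
  P[5] = 51 + -8 = 43
  P[6] = 49 + -8 = 41
  P[7] = 45 + -8 = 37
  P[8] = 60 + -8 = 52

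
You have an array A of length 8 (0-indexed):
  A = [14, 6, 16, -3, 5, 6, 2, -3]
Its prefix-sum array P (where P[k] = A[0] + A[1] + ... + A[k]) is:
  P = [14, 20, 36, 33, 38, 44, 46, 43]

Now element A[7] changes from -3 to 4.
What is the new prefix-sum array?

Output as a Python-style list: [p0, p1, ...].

Change: A[7] -3 -> 4, delta = 7
P[k] for k < 7: unchanged (A[7] not included)
P[k] for k >= 7: shift by delta = 7
  P[0] = 14 + 0 = 14
  P[1] = 20 + 0 = 20
  P[2] = 36 + 0 = 36
  P[3] = 33 + 0 = 33
  P[4] = 38 + 0 = 38
  P[5] = 44 + 0 = 44
  P[6] = 46 + 0 = 46
  P[7] = 43 + 7 = 50

Answer: [14, 20, 36, 33, 38, 44, 46, 50]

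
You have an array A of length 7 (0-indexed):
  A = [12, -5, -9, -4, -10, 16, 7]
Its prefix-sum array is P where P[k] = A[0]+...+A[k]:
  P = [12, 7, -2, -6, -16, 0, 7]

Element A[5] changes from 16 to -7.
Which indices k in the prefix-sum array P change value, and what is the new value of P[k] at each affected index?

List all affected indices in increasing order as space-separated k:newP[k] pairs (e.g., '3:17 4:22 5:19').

P[k] = A[0] + ... + A[k]
P[k] includes A[5] iff k >= 5
Affected indices: 5, 6, ..., 6; delta = -23
  P[5]: 0 + -23 = -23
  P[6]: 7 + -23 = -16

Answer: 5:-23 6:-16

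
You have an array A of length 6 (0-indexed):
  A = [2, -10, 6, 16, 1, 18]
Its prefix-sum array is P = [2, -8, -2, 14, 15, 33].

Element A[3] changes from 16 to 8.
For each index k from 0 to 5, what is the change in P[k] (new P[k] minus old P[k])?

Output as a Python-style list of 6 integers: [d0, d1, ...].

Element change: A[3] 16 -> 8, delta = -8
For k < 3: P[k] unchanged, delta_P[k] = 0
For k >= 3: P[k] shifts by exactly -8
Delta array: [0, 0, 0, -8, -8, -8]

Answer: [0, 0, 0, -8, -8, -8]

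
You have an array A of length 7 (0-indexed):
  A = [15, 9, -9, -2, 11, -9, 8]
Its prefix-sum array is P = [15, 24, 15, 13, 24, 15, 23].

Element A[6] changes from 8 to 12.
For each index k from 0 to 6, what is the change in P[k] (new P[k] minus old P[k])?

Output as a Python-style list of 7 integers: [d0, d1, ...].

Element change: A[6] 8 -> 12, delta = 4
For k < 6: P[k] unchanged, delta_P[k] = 0
For k >= 6: P[k] shifts by exactly 4
Delta array: [0, 0, 0, 0, 0, 0, 4]

Answer: [0, 0, 0, 0, 0, 0, 4]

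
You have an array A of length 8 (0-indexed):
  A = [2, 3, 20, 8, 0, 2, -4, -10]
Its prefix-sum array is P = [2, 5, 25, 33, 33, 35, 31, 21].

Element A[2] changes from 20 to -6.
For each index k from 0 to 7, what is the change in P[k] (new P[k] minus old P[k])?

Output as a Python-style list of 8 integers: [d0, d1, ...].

Element change: A[2] 20 -> -6, delta = -26
For k < 2: P[k] unchanged, delta_P[k] = 0
For k >= 2: P[k] shifts by exactly -26
Delta array: [0, 0, -26, -26, -26, -26, -26, -26]

Answer: [0, 0, -26, -26, -26, -26, -26, -26]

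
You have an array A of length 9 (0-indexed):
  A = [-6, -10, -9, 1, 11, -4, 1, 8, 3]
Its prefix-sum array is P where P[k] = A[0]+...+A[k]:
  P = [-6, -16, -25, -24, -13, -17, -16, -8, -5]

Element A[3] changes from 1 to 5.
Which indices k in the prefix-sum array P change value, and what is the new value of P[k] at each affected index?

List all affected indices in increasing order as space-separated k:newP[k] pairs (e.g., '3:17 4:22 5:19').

P[k] = A[0] + ... + A[k]
P[k] includes A[3] iff k >= 3
Affected indices: 3, 4, ..., 8; delta = 4
  P[3]: -24 + 4 = -20
  P[4]: -13 + 4 = -9
  P[5]: -17 + 4 = -13
  P[6]: -16 + 4 = -12
  P[7]: -8 + 4 = -4
  P[8]: -5 + 4 = -1

Answer: 3:-20 4:-9 5:-13 6:-12 7:-4 8:-1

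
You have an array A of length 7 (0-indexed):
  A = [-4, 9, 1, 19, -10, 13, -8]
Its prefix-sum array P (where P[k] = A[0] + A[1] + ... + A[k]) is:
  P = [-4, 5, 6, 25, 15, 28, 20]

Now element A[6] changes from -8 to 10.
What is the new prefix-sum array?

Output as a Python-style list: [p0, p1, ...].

Change: A[6] -8 -> 10, delta = 18
P[k] for k < 6: unchanged (A[6] not included)
P[k] for k >= 6: shift by delta = 18
  P[0] = -4 + 0 = -4
  P[1] = 5 + 0 = 5
  P[2] = 6 + 0 = 6
  P[3] = 25 + 0 = 25
  P[4] = 15 + 0 = 15
  P[5] = 28 + 0 = 28
  P[6] = 20 + 18 = 38

Answer: [-4, 5, 6, 25, 15, 28, 38]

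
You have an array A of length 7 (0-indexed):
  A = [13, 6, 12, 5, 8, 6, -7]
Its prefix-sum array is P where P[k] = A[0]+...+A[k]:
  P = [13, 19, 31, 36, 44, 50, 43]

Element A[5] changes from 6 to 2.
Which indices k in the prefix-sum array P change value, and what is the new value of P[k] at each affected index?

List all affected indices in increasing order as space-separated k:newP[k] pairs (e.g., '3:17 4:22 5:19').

P[k] = A[0] + ... + A[k]
P[k] includes A[5] iff k >= 5
Affected indices: 5, 6, ..., 6; delta = -4
  P[5]: 50 + -4 = 46
  P[6]: 43 + -4 = 39

Answer: 5:46 6:39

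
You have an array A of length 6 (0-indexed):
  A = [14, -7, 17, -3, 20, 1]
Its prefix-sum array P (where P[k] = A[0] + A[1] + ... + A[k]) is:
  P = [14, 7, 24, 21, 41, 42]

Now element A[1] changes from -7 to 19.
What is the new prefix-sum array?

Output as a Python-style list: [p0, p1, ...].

Answer: [14, 33, 50, 47, 67, 68]

Derivation:
Change: A[1] -7 -> 19, delta = 26
P[k] for k < 1: unchanged (A[1] not included)
P[k] for k >= 1: shift by delta = 26
  P[0] = 14 + 0 = 14
  P[1] = 7 + 26 = 33
  P[2] = 24 + 26 = 50
  P[3] = 21 + 26 = 47
  P[4] = 41 + 26 = 67
  P[5] = 42 + 26 = 68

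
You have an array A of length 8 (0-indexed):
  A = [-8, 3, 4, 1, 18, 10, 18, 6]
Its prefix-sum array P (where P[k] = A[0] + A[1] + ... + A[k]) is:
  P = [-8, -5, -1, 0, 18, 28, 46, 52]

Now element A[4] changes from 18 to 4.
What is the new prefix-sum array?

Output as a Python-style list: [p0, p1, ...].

Change: A[4] 18 -> 4, delta = -14
P[k] for k < 4: unchanged (A[4] not included)
P[k] for k >= 4: shift by delta = -14
  P[0] = -8 + 0 = -8
  P[1] = -5 + 0 = -5
  P[2] = -1 + 0 = -1
  P[3] = 0 + 0 = 0
  P[4] = 18 + -14 = 4
  P[5] = 28 + -14 = 14
  P[6] = 46 + -14 = 32
  P[7] = 52 + -14 = 38

Answer: [-8, -5, -1, 0, 4, 14, 32, 38]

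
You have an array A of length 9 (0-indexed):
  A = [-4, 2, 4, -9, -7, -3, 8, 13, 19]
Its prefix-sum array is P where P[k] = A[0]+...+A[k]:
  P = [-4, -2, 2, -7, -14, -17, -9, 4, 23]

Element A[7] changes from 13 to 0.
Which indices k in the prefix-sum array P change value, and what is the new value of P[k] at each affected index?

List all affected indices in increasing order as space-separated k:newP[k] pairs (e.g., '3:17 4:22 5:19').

Answer: 7:-9 8:10

Derivation:
P[k] = A[0] + ... + A[k]
P[k] includes A[7] iff k >= 7
Affected indices: 7, 8, ..., 8; delta = -13
  P[7]: 4 + -13 = -9
  P[8]: 23 + -13 = 10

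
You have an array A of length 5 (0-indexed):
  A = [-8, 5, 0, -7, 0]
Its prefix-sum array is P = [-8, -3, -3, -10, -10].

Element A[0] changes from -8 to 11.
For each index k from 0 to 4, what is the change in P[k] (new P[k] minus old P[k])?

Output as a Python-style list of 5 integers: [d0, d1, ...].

Element change: A[0] -8 -> 11, delta = 19
For k < 0: P[k] unchanged, delta_P[k] = 0
For k >= 0: P[k] shifts by exactly 19
Delta array: [19, 19, 19, 19, 19]

Answer: [19, 19, 19, 19, 19]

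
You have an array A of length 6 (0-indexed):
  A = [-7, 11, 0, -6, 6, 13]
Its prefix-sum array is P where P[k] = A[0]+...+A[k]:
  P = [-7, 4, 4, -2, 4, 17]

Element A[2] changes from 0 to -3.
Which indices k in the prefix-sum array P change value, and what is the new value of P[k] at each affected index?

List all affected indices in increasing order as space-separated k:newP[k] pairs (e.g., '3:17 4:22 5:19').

P[k] = A[0] + ... + A[k]
P[k] includes A[2] iff k >= 2
Affected indices: 2, 3, ..., 5; delta = -3
  P[2]: 4 + -3 = 1
  P[3]: -2 + -3 = -5
  P[4]: 4 + -3 = 1
  P[5]: 17 + -3 = 14

Answer: 2:1 3:-5 4:1 5:14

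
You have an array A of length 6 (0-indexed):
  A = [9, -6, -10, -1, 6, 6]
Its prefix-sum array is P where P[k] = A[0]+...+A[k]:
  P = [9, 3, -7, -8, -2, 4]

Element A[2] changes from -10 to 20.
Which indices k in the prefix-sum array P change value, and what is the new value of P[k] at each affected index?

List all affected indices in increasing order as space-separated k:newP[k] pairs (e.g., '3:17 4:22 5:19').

Answer: 2:23 3:22 4:28 5:34

Derivation:
P[k] = A[0] + ... + A[k]
P[k] includes A[2] iff k >= 2
Affected indices: 2, 3, ..., 5; delta = 30
  P[2]: -7 + 30 = 23
  P[3]: -8 + 30 = 22
  P[4]: -2 + 30 = 28
  P[5]: 4 + 30 = 34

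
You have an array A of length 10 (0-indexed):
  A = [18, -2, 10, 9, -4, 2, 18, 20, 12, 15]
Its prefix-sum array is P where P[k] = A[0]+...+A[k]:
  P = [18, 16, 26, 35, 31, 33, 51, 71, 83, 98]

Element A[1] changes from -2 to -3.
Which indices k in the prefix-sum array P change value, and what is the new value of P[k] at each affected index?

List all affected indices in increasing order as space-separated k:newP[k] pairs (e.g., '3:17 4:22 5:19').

Answer: 1:15 2:25 3:34 4:30 5:32 6:50 7:70 8:82 9:97

Derivation:
P[k] = A[0] + ... + A[k]
P[k] includes A[1] iff k >= 1
Affected indices: 1, 2, ..., 9; delta = -1
  P[1]: 16 + -1 = 15
  P[2]: 26 + -1 = 25
  P[3]: 35 + -1 = 34
  P[4]: 31 + -1 = 30
  P[5]: 33 + -1 = 32
  P[6]: 51 + -1 = 50
  P[7]: 71 + -1 = 70
  P[8]: 83 + -1 = 82
  P[9]: 98 + -1 = 97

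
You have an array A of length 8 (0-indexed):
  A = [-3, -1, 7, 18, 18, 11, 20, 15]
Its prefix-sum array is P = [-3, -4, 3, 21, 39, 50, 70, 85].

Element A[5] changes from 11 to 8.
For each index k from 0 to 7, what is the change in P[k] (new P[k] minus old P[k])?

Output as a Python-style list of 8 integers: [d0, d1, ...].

Answer: [0, 0, 0, 0, 0, -3, -3, -3]

Derivation:
Element change: A[5] 11 -> 8, delta = -3
For k < 5: P[k] unchanged, delta_P[k] = 0
For k >= 5: P[k] shifts by exactly -3
Delta array: [0, 0, 0, 0, 0, -3, -3, -3]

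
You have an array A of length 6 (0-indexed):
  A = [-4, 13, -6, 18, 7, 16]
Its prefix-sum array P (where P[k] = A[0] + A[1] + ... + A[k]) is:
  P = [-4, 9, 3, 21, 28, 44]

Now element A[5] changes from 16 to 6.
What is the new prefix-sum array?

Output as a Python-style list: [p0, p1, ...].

Change: A[5] 16 -> 6, delta = -10
P[k] for k < 5: unchanged (A[5] not included)
P[k] for k >= 5: shift by delta = -10
  P[0] = -4 + 0 = -4
  P[1] = 9 + 0 = 9
  P[2] = 3 + 0 = 3
  P[3] = 21 + 0 = 21
  P[4] = 28 + 0 = 28
  P[5] = 44 + -10 = 34

Answer: [-4, 9, 3, 21, 28, 34]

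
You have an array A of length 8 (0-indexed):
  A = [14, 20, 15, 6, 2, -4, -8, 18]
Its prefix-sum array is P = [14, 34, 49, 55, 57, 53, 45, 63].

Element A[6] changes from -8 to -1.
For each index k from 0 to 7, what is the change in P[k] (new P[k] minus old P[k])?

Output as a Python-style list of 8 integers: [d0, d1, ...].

Answer: [0, 0, 0, 0, 0, 0, 7, 7]

Derivation:
Element change: A[6] -8 -> -1, delta = 7
For k < 6: P[k] unchanged, delta_P[k] = 0
For k >= 6: P[k] shifts by exactly 7
Delta array: [0, 0, 0, 0, 0, 0, 7, 7]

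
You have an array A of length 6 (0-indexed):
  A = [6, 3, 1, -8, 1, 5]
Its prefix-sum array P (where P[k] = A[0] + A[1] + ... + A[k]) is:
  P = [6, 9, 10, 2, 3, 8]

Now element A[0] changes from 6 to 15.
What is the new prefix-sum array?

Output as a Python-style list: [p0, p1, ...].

Answer: [15, 18, 19, 11, 12, 17]

Derivation:
Change: A[0] 6 -> 15, delta = 9
P[k] for k < 0: unchanged (A[0] not included)
P[k] for k >= 0: shift by delta = 9
  P[0] = 6 + 9 = 15
  P[1] = 9 + 9 = 18
  P[2] = 10 + 9 = 19
  P[3] = 2 + 9 = 11
  P[4] = 3 + 9 = 12
  P[5] = 8 + 9 = 17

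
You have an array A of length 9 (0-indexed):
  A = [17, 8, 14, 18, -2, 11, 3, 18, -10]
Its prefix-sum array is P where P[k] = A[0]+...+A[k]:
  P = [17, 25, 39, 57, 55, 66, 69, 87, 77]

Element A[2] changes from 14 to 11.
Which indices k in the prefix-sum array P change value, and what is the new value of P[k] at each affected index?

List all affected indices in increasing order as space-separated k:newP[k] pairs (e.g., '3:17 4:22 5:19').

Answer: 2:36 3:54 4:52 5:63 6:66 7:84 8:74

Derivation:
P[k] = A[0] + ... + A[k]
P[k] includes A[2] iff k >= 2
Affected indices: 2, 3, ..., 8; delta = -3
  P[2]: 39 + -3 = 36
  P[3]: 57 + -3 = 54
  P[4]: 55 + -3 = 52
  P[5]: 66 + -3 = 63
  P[6]: 69 + -3 = 66
  P[7]: 87 + -3 = 84
  P[8]: 77 + -3 = 74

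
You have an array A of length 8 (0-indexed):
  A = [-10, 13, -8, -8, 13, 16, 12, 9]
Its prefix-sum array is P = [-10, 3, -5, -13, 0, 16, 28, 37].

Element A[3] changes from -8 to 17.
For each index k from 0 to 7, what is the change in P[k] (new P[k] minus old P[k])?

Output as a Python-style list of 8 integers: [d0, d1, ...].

Element change: A[3] -8 -> 17, delta = 25
For k < 3: P[k] unchanged, delta_P[k] = 0
For k >= 3: P[k] shifts by exactly 25
Delta array: [0, 0, 0, 25, 25, 25, 25, 25]

Answer: [0, 0, 0, 25, 25, 25, 25, 25]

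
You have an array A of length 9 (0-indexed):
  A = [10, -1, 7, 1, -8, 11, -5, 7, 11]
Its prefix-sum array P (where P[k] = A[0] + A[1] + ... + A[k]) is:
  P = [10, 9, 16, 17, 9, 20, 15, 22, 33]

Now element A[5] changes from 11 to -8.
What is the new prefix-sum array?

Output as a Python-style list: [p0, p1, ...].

Answer: [10, 9, 16, 17, 9, 1, -4, 3, 14]

Derivation:
Change: A[5] 11 -> -8, delta = -19
P[k] for k < 5: unchanged (A[5] not included)
P[k] for k >= 5: shift by delta = -19
  P[0] = 10 + 0 = 10
  P[1] = 9 + 0 = 9
  P[2] = 16 + 0 = 16
  P[3] = 17 + 0 = 17
  P[4] = 9 + 0 = 9
  P[5] = 20 + -19 = 1
  P[6] = 15 + -19 = -4
  P[7] = 22 + -19 = 3
  P[8] = 33 + -19 = 14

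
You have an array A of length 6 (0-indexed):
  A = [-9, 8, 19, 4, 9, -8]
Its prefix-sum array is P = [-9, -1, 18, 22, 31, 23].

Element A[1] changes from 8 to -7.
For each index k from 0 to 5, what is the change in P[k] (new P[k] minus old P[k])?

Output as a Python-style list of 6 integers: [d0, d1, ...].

Element change: A[1] 8 -> -7, delta = -15
For k < 1: P[k] unchanged, delta_P[k] = 0
For k >= 1: P[k] shifts by exactly -15
Delta array: [0, -15, -15, -15, -15, -15]

Answer: [0, -15, -15, -15, -15, -15]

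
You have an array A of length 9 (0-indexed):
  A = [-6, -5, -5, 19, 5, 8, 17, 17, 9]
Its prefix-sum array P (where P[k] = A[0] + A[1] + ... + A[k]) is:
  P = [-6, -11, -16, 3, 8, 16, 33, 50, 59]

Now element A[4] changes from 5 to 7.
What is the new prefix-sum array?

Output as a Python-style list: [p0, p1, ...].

Change: A[4] 5 -> 7, delta = 2
P[k] for k < 4: unchanged (A[4] not included)
P[k] for k >= 4: shift by delta = 2
  P[0] = -6 + 0 = -6
  P[1] = -11 + 0 = -11
  P[2] = -16 + 0 = -16
  P[3] = 3 + 0 = 3
  P[4] = 8 + 2 = 10
  P[5] = 16 + 2 = 18
  P[6] = 33 + 2 = 35
  P[7] = 50 + 2 = 52
  P[8] = 59 + 2 = 61

Answer: [-6, -11, -16, 3, 10, 18, 35, 52, 61]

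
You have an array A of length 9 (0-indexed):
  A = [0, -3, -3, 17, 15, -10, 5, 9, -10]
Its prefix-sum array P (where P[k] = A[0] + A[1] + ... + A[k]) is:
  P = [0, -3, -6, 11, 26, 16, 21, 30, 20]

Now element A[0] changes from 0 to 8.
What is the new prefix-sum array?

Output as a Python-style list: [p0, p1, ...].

Answer: [8, 5, 2, 19, 34, 24, 29, 38, 28]

Derivation:
Change: A[0] 0 -> 8, delta = 8
P[k] for k < 0: unchanged (A[0] not included)
P[k] for k >= 0: shift by delta = 8
  P[0] = 0 + 8 = 8
  P[1] = -3 + 8 = 5
  P[2] = -6 + 8 = 2
  P[3] = 11 + 8 = 19
  P[4] = 26 + 8 = 34
  P[5] = 16 + 8 = 24
  P[6] = 21 + 8 = 29
  P[7] = 30 + 8 = 38
  P[8] = 20 + 8 = 28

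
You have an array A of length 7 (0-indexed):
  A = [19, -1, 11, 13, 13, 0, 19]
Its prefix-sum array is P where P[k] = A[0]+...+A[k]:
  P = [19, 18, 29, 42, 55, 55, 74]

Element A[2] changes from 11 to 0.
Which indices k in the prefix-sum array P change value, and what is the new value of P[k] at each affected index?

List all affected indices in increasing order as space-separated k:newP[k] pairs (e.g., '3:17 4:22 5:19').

Answer: 2:18 3:31 4:44 5:44 6:63

Derivation:
P[k] = A[0] + ... + A[k]
P[k] includes A[2] iff k >= 2
Affected indices: 2, 3, ..., 6; delta = -11
  P[2]: 29 + -11 = 18
  P[3]: 42 + -11 = 31
  P[4]: 55 + -11 = 44
  P[5]: 55 + -11 = 44
  P[6]: 74 + -11 = 63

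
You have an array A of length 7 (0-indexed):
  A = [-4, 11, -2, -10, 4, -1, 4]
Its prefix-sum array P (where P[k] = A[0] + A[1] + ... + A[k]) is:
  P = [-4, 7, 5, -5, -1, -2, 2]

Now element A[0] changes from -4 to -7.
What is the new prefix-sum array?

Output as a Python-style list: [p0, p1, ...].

Answer: [-7, 4, 2, -8, -4, -5, -1]

Derivation:
Change: A[0] -4 -> -7, delta = -3
P[k] for k < 0: unchanged (A[0] not included)
P[k] for k >= 0: shift by delta = -3
  P[0] = -4 + -3 = -7
  P[1] = 7 + -3 = 4
  P[2] = 5 + -3 = 2
  P[3] = -5 + -3 = -8
  P[4] = -1 + -3 = -4
  P[5] = -2 + -3 = -5
  P[6] = 2 + -3 = -1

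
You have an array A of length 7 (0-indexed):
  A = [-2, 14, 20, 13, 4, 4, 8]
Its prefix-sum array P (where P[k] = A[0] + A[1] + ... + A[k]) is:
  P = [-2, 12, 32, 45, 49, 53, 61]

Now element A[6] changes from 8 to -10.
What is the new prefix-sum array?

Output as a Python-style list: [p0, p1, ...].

Change: A[6] 8 -> -10, delta = -18
P[k] for k < 6: unchanged (A[6] not included)
P[k] for k >= 6: shift by delta = -18
  P[0] = -2 + 0 = -2
  P[1] = 12 + 0 = 12
  P[2] = 32 + 0 = 32
  P[3] = 45 + 0 = 45
  P[4] = 49 + 0 = 49
  P[5] = 53 + 0 = 53
  P[6] = 61 + -18 = 43

Answer: [-2, 12, 32, 45, 49, 53, 43]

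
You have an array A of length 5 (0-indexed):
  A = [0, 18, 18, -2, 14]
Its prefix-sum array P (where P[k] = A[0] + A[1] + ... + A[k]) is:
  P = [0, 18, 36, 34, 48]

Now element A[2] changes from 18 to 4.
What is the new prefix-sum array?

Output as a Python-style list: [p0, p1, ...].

Answer: [0, 18, 22, 20, 34]

Derivation:
Change: A[2] 18 -> 4, delta = -14
P[k] for k < 2: unchanged (A[2] not included)
P[k] for k >= 2: shift by delta = -14
  P[0] = 0 + 0 = 0
  P[1] = 18 + 0 = 18
  P[2] = 36 + -14 = 22
  P[3] = 34 + -14 = 20
  P[4] = 48 + -14 = 34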